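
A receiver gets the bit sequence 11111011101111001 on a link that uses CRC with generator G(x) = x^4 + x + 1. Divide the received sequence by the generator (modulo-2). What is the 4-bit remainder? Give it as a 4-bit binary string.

0000

Modulo-2 division of 11111011101111001 by 10011:
  pos 0: 11111 XOR 10011 = 01100
  pos 1: 11000 XOR 10011 = 01011
  pos 2: 10111 XOR 10011 = 00100
  pos 4: 10011 XOR 10011 = 00000
  pos 10: 11110 XOR 10011 = 01101
  pos 11: 11010 XOR 10011 = 01001
  pos 12: 10011 XOR 10011 = 00000
Remainder = 0000 (zero — the frame passes the CRC check).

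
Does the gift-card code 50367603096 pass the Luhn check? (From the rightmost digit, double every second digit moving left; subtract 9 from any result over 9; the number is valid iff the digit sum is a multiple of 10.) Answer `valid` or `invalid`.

invalid

From the right, keep odd positions and double even positions (subtract 9 from any doubled value over 9):
  doubled (positions 2,4,...): 9 6 3 3 0 → sum 21
  kept (positions 1,3,...): 6 0 0 7 3 5 → sum 21
Total = 42.
42 mod 10 = 2, so the number is invalid.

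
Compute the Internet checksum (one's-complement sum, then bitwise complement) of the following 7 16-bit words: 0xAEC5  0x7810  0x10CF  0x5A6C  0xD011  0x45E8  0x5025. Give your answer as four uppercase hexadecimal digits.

07CF

One's-complement addition (fold any carry out of bit 15 back into bit 0):
  0xAEC5 + 0x7810 = 0x126D5 → wrap carry → 0x26D6
  0x26D6 + 0x10CF = 0x037A5
  0x37A5 + 0x5A6C = 0x09211
  0x9211 + 0xD011 = 0x16222 → wrap carry → 0x6223
  0x6223 + 0x45E8 = 0x0A80B
  0xA80B + 0x5025 = 0x0F830
One's-complement sum = 0xF830.
Checksum = ~0xF830 & 0xFFFF = 0x07CF.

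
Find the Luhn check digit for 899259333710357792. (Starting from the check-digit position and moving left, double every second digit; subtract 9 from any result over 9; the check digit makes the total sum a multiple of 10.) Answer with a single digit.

9

Partial digits right→left: 2 9 7 7 5 3 0 1 7 3 3 3 9 5 2 9 9 8
Double every second digit counting from the check-digit position (so the 1st, 3rd, 5th, ... of the partial from the right).
  doubled (with −9 where >9): 4 5 1 0 5 6 9 4 9 → sum 43
  kept as-is: 9 7 3 1 3 3 5 9 8 → sum 48
Total = 43 + 48 = 91.
Check digit = (10 − (91 mod 10)) mod 10 = 9.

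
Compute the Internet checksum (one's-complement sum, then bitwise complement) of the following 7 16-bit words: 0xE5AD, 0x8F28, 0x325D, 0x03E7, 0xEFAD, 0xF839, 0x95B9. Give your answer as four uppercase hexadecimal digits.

One's-complement addition (fold any carry out of bit 15 back into bit 0):
  0xE5AD + 0x8F28 = 0x174D5 → wrap carry → 0x74D6
  0x74D6 + 0x325D = 0x0A733
  0xA733 + 0x03E7 = 0x0AB1A
  0xAB1A + 0xEFAD = 0x19AC7 → wrap carry → 0x9AC8
  0x9AC8 + 0xF839 = 0x19301 → wrap carry → 0x9302
  0x9302 + 0x95B9 = 0x128BB → wrap carry → 0x28BC
One's-complement sum = 0x28BC.
Checksum = ~0x28BC & 0xFFFF = 0xD743.

D743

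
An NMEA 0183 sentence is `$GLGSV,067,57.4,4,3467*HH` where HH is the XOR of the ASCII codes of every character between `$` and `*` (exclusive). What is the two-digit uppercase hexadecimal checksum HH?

XOR the ASCII codes of the payload characters:
  'G' = 0x47 → acc = 0x47
  'L' = 0x4C → acc = 0x0B
  'G' = 0x47 → acc = 0x4C
  'S' = 0x53 → acc = 0x1F
  'V' = 0x56 → acc = 0x49
  ',' = 0x2C → acc = 0x65
  '0' = 0x30 → acc = 0x55
  '6' = 0x36 → acc = 0x63
  '7' = 0x37 → acc = 0x54
  ',' = 0x2C → acc = 0x78
  '5' = 0x35 → acc = 0x4D
  '7' = 0x37 → acc = 0x7A
  '.' = 0x2E → acc = 0x54
  '4' = 0x34 → acc = 0x60
  ',' = 0x2C → acc = 0x4C
  '4' = 0x34 → acc = 0x78
  ',' = 0x2C → acc = 0x54
  '3' = 0x33 → acc = 0x67
  '4' = 0x34 → acc = 0x53
  '6' = 0x36 → acc = 0x65
  '7' = 0x37 → acc = 0x52
Checksum = 0x52.

52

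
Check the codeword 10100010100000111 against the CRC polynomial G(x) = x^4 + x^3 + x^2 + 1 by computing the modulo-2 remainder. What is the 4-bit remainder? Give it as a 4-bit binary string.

Modulo-2 division of 10100010100000111 by 11101:
  pos 0: 10100 XOR 11101 = 01001
  pos 1: 10010 XOR 11101 = 01111
  pos 2: 11111 XOR 11101 = 00010
  pos 5: 10010 XOR 11101 = 01111
  pos 6: 11110 XOR 11101 = 00011
  pos 9: 11000 XOR 11101 = 00101
  pos 11: 10111 XOR 11101 = 01010
  pos 12: 10101 XOR 11101 = 01000
Remainder = 1000 (nonzero — an error is detected).

1000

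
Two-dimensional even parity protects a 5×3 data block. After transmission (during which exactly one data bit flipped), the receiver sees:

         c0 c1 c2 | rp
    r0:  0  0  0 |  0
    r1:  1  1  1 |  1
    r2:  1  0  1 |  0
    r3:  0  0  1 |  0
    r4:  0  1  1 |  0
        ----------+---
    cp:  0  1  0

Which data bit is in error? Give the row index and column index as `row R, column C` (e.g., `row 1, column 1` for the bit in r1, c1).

row 3, column 1

Recompute each row's even parity and compare to rp:
  r0: data parity 0, sent rp 0 → ok
  r1: data parity 1, sent rp 1 → ok
  r2: data parity 0, sent rp 0 → ok
  r3: data parity 1, sent rp 0 → mismatch
  r4: data parity 0, sent rp 0 → ok
Recompute each column's even parity and compare to cp:
  c0: data parity 0, sent cp 0 → ok
  c1: data parity 0, sent cp 1 → mismatch
  c2: data parity 0, sent cp 0 → ok
Exactly one row (r3) and one column (c1) fail → the flipped bit is at their intersection.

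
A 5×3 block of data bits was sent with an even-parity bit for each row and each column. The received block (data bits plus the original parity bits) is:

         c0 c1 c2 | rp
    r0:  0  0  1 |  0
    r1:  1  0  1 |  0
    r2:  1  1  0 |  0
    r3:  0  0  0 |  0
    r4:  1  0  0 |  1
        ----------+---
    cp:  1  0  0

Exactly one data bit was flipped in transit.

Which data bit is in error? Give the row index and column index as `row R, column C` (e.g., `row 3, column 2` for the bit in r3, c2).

Recompute each row's even parity and compare to rp:
  r0: data parity 1, sent rp 0 → mismatch
  r1: data parity 0, sent rp 0 → ok
  r2: data parity 0, sent rp 0 → ok
  r3: data parity 0, sent rp 0 → ok
  r4: data parity 1, sent rp 1 → ok
Recompute each column's even parity and compare to cp:
  c0: data parity 1, sent cp 1 → ok
  c1: data parity 1, sent cp 0 → mismatch
  c2: data parity 0, sent cp 0 → ok
Exactly one row (r0) and one column (c1) fail → the flipped bit is at their intersection.

row 0, column 1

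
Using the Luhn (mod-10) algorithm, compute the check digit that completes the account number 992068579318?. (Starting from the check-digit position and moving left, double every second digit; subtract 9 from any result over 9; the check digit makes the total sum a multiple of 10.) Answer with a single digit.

Partial digits right→left: 8 1 3 9 7 5 8 6 0 2 9 9
Double every second digit counting from the check-digit position (so the 1st, 3rd, 5th, ... of the partial from the right).
  doubled (with −9 where >9): 7 6 5 7 0 9 → sum 34
  kept as-is: 1 9 5 6 2 9 → sum 32
Total = 34 + 32 = 66.
Check digit = (10 − (66 mod 10)) mod 10 = 4.

4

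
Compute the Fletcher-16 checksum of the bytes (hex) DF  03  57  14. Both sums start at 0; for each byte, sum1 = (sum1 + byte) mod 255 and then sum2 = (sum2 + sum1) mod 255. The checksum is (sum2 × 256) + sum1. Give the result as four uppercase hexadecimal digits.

Running sums (mod 255):
  after byte 0 (DF): sum1=223, sum2=223
  after byte 1 (03): sum1=226, sum2=194
  after byte 2 (57): sum1=58, sum2=252
  after byte 3 (14): sum1=78, sum2=75
Checksum = sum2·256 + sum1 = 75·256 + 78 = 19278 = 0x4B4E.

4B4E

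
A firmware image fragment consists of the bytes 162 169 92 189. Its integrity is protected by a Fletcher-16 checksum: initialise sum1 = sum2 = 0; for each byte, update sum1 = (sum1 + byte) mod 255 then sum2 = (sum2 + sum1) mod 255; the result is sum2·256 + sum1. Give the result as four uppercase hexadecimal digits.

Running sums (mod 255):
  after byte 0 (162): sum1=162, sum2=162
  after byte 1 (169): sum1=76, sum2=238
  after byte 2 (92): sum1=168, sum2=151
  after byte 3 (189): sum1=102, sum2=253
Checksum = sum2·256 + sum1 = 253·256 + 102 = 64870 = 0xFD66.

FD66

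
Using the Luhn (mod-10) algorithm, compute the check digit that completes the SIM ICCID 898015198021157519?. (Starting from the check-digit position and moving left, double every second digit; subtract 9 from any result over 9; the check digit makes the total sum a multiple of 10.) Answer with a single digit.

1

Partial digits right→left: 9 1 5 7 5 1 1 2 0 8 9 1 5 1 0 8 9 8
Double every second digit counting from the check-digit position (so the 1st, 3rd, 5th, ... of the partial from the right).
  doubled (with −9 where >9): 9 1 1 2 0 9 1 0 9 → sum 32
  kept as-is: 1 7 1 2 8 1 1 8 8 → sum 37
Total = 32 + 37 = 69.
Check digit = (10 − (69 mod 10)) mod 10 = 1.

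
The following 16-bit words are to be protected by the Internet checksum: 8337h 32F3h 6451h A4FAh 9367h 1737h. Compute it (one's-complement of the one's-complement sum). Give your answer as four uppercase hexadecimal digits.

One's-complement addition (fold any carry out of bit 15 back into bit 0):
  0x8337 + 0x32F3 = 0x0B62A
  0xB62A + 0x6451 = 0x11A7B → wrap carry → 0x1A7C
  0x1A7C + 0xA4FA = 0x0BF76
  0xBF76 + 0x9367 = 0x152DD → wrap carry → 0x52DE
  0x52DE + 0x1737 = 0x06A15
One's-complement sum = 0x6A15.
Checksum = ~0x6A15 & 0xFFFF = 0x95EA.

95EA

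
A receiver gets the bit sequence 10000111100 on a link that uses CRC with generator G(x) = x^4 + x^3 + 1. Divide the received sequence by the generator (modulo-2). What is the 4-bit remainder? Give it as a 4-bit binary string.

0100

Modulo-2 division of 10000111100 by 11001:
  pos 0: 10000 XOR 11001 = 01001
  pos 1: 10011 XOR 11001 = 01010
  pos 2: 10101 XOR 11001 = 01100
  pos 3: 11001 XOR 11001 = 00000
Remainder = 0100 (nonzero — an error is detected).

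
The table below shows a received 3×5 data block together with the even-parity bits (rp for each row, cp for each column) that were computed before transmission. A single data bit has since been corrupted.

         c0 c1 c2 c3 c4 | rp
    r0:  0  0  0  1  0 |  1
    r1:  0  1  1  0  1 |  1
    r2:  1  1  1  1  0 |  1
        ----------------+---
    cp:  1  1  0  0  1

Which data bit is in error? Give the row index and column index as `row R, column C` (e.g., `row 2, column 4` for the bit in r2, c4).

row 2, column 1

Recompute each row's even parity and compare to rp:
  r0: data parity 1, sent rp 1 → ok
  r1: data parity 1, sent rp 1 → ok
  r2: data parity 0, sent rp 1 → mismatch
Recompute each column's even parity and compare to cp:
  c0: data parity 1, sent cp 1 → ok
  c1: data parity 0, sent cp 1 → mismatch
  c2: data parity 0, sent cp 0 → ok
  c3: data parity 0, sent cp 0 → ok
  c4: data parity 1, sent cp 1 → ok
Exactly one row (r2) and one column (c1) fail → the flipped bit is at their intersection.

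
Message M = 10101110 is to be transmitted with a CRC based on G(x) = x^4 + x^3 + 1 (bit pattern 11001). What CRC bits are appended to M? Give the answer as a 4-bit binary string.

1011

Append 4 zeros: 101011100000. Divide by 11001 (XOR where the leading bit is 1):
  pos 0: 10101 XOR 11001 = 01100
  pos 1: 11001 XOR 11001 = 00000
  pos 6: 10000 XOR 11001 = 01001
  pos 7: 10010 XOR 11001 = 01011
Remainder (last 4 bits) = 1011. This is the CRC / FCS.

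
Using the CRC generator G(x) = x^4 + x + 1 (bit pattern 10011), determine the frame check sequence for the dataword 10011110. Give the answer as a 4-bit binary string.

Append 4 zeros: 100111100000. Divide by 10011 (XOR where the leading bit is 1):
  pos 0: 10011 XOR 10011 = 00000
  pos 5: 11000 XOR 10011 = 01011
  pos 6: 10110 XOR 10011 = 00101
Remainder (last 4 bits) = 1010. This is the CRC / FCS.

1010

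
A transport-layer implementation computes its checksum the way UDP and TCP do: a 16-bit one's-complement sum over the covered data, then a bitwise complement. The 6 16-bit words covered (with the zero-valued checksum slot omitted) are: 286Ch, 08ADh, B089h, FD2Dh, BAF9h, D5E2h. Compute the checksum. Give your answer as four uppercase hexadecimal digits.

One's-complement addition (fold any carry out of bit 15 back into bit 0):
  0x286C + 0x08AD = 0x03119
  0x3119 + 0xB089 = 0x0E1A2
  0xE1A2 + 0xFD2D = 0x1DECF → wrap carry → 0xDED0
  0xDED0 + 0xBAF9 = 0x199C9 → wrap carry → 0x99CA
  0x99CA + 0xD5E2 = 0x16FAC → wrap carry → 0x6FAD
One's-complement sum = 0x6FAD.
Checksum = ~0x6FAD & 0xFFFF = 0x9052.

9052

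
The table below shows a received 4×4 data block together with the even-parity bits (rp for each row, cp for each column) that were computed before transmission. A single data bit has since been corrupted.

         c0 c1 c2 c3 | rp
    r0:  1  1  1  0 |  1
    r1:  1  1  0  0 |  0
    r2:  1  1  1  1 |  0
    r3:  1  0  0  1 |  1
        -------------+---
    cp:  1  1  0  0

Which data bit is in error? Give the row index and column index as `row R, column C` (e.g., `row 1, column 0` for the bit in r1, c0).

row 3, column 0

Recompute each row's even parity and compare to rp:
  r0: data parity 1, sent rp 1 → ok
  r1: data parity 0, sent rp 0 → ok
  r2: data parity 0, sent rp 0 → ok
  r3: data parity 0, sent rp 1 → mismatch
Recompute each column's even parity and compare to cp:
  c0: data parity 0, sent cp 1 → mismatch
  c1: data parity 1, sent cp 1 → ok
  c2: data parity 0, sent cp 0 → ok
  c3: data parity 0, sent cp 0 → ok
Exactly one row (r3) and one column (c0) fail → the flipped bit is at their intersection.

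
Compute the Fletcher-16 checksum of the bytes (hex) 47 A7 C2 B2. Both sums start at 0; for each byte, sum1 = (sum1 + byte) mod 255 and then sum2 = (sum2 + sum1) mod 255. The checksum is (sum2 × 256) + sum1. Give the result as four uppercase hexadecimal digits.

4C64

Running sums (mod 255):
  after byte 0 (47): sum1=71, sum2=71
  after byte 1 (A7): sum1=238, sum2=54
  after byte 2 (C2): sum1=177, sum2=231
  after byte 3 (B2): sum1=100, sum2=76
Checksum = sum2·256 + sum1 = 76·256 + 100 = 19556 = 0x4C64.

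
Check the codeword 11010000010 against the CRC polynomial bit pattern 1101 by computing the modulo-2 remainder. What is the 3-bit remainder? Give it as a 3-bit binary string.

Modulo-2 division of 11010000010 by 1101:
  pos 0: 1101 XOR 1101 = 0000
Remainder = 010 (nonzero — an error is detected).

010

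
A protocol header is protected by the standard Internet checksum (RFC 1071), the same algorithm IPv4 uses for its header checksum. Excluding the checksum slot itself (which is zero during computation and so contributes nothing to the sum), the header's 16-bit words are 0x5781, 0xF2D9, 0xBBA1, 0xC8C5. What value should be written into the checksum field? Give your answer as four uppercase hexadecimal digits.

313D

One's-complement addition (fold any carry out of bit 15 back into bit 0):
  0x5781 + 0xF2D9 = 0x14A5A → wrap carry → 0x4A5B
  0x4A5B + 0xBBA1 = 0x105FC → wrap carry → 0x05FD
  0x05FD + 0xC8C5 = 0x0CEC2
One's-complement sum = 0xCEC2.
Checksum = ~0xCEC2 & 0xFFFF = 0x313D.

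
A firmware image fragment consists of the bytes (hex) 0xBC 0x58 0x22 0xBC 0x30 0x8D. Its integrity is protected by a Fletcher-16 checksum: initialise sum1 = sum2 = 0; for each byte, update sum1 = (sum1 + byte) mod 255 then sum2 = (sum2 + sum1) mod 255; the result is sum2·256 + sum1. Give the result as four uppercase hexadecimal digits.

D2B1

Running sums (mod 255):
  after byte 0 (0xBC): sum1=188, sum2=188
  after byte 1 (0x58): sum1=21, sum2=209
  after byte 2 (0x22): sum1=55, sum2=9
  after byte 3 (0xBC): sum1=243, sum2=252
  after byte 4 (0x30): sum1=36, sum2=33
  after byte 5 (0x8D): sum1=177, sum2=210
Checksum = sum2·256 + sum1 = 210·256 + 177 = 53937 = 0xD2B1.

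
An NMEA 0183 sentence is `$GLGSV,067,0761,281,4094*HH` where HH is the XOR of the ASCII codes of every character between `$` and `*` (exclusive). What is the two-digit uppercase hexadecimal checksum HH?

4A

XOR the ASCII codes of the payload characters:
  'G' = 0x47 → acc = 0x47
  'L' = 0x4C → acc = 0x0B
  'G' = 0x47 → acc = 0x4C
  'S' = 0x53 → acc = 0x1F
  'V' = 0x56 → acc = 0x49
  ',' = 0x2C → acc = 0x65
  '0' = 0x30 → acc = 0x55
  '6' = 0x36 → acc = 0x63
  '7' = 0x37 → acc = 0x54
  ',' = 0x2C → acc = 0x78
  '0' = 0x30 → acc = 0x48
  '7' = 0x37 → acc = 0x7F
  '6' = 0x36 → acc = 0x49
  '1' = 0x31 → acc = 0x78
  ',' = 0x2C → acc = 0x54
  '2' = 0x32 → acc = 0x66
  '8' = 0x38 → acc = 0x5E
  '1' = 0x31 → acc = 0x6F
  ',' = 0x2C → acc = 0x43
  '4' = 0x34 → acc = 0x77
  '0' = 0x30 → acc = 0x47
  '9' = 0x39 → acc = 0x7E
  '4' = 0x34 → acc = 0x4A
Checksum = 0x4A.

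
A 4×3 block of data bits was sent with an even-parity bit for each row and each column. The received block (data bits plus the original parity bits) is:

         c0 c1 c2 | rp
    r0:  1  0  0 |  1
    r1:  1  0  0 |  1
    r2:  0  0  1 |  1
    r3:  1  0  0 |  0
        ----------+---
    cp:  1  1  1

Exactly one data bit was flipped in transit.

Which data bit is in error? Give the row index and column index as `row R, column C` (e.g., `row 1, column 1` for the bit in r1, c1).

row 3, column 1

Recompute each row's even parity and compare to rp:
  r0: data parity 1, sent rp 1 → ok
  r1: data parity 1, sent rp 1 → ok
  r2: data parity 1, sent rp 1 → ok
  r3: data parity 1, sent rp 0 → mismatch
Recompute each column's even parity and compare to cp:
  c0: data parity 1, sent cp 1 → ok
  c1: data parity 0, sent cp 1 → mismatch
  c2: data parity 1, sent cp 1 → ok
Exactly one row (r3) and one column (c1) fail → the flipped bit is at their intersection.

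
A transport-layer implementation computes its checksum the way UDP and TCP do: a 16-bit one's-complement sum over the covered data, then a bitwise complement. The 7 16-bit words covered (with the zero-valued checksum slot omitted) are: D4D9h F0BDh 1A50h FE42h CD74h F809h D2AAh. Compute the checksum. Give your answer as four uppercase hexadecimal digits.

89AB

One's-complement addition (fold any carry out of bit 15 back into bit 0):
  0xD4D9 + 0xF0BD = 0x1C596 → wrap carry → 0xC597
  0xC597 + 0x1A50 = 0x0DFE7
  0xDFE7 + 0xFE42 = 0x1DE29 → wrap carry → 0xDE2A
  0xDE2A + 0xCD74 = 0x1AB9E → wrap carry → 0xAB9F
  0xAB9F + 0xF809 = 0x1A3A8 → wrap carry → 0xA3A9
  0xA3A9 + 0xD2AA = 0x17653 → wrap carry → 0x7654
One's-complement sum = 0x7654.
Checksum = ~0x7654 & 0xFFFF = 0x89AB.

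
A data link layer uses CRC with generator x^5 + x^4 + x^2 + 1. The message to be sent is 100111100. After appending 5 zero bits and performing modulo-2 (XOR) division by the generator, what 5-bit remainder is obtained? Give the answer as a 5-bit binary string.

01110

Append 5 zeros: 10011110000000. Divide by 110101 (XOR where the leading bit is 1):
  pos 0: 100111 XOR 110101 = 010010
  pos 1: 100101 XOR 110101 = 010000
  pos 2: 100000 XOR 110101 = 010101
  pos 3: 101010 XOR 110101 = 011111
  pos 4: 111110 XOR 110101 = 001011
  pos 6: 101100 XOR 110101 = 011001
  pos 7: 110010 XOR 110101 = 000111
Remainder (last 5 bits) = 01110. This is the CRC / FCS.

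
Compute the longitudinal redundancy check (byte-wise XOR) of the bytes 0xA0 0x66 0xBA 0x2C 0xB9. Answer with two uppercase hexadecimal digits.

E9

XOR the bytes together:
  start with 0xA0
  0xA0 ⊕ 0x66 = 0xC6
  0xC6 ⊕ 0xBA = 0x7C
  0x7C ⊕ 0x2C = 0x50
  0x50 ⊕ 0xB9 = 0xE9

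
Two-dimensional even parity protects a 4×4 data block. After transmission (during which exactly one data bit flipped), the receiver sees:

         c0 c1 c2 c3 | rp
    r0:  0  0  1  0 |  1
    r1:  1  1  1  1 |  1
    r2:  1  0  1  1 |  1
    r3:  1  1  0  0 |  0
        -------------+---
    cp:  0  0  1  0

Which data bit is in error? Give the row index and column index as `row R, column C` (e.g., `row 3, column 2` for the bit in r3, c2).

Recompute each row's even parity and compare to rp:
  r0: data parity 1, sent rp 1 → ok
  r1: data parity 0, sent rp 1 → mismatch
  r2: data parity 1, sent rp 1 → ok
  r3: data parity 0, sent rp 0 → ok
Recompute each column's even parity and compare to cp:
  c0: data parity 1, sent cp 0 → mismatch
  c1: data parity 0, sent cp 0 → ok
  c2: data parity 1, sent cp 1 → ok
  c3: data parity 0, sent cp 0 → ok
Exactly one row (r1) and one column (c0) fail → the flipped bit is at their intersection.

row 1, column 0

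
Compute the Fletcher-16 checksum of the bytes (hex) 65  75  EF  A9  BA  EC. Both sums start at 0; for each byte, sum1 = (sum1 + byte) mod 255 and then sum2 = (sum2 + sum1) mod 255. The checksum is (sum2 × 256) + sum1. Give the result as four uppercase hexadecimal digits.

CA1C

Running sums (mod 255):
  after byte 0 (65): sum1=101, sum2=101
  after byte 1 (75): sum1=218, sum2=64
  after byte 2 (EF): sum1=202, sum2=11
  after byte 3 (A9): sum1=116, sum2=127
  after byte 4 (BA): sum1=47, sum2=174
  after byte 5 (EC): sum1=28, sum2=202
Checksum = sum2·256 + sum1 = 202·256 + 28 = 51740 = 0xCA1C.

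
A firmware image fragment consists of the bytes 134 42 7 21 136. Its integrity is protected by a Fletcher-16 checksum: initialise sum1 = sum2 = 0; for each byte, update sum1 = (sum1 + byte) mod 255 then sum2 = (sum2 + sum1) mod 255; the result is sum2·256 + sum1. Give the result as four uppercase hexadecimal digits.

Running sums (mod 255):
  after byte 0 (134): sum1=134, sum2=134
  after byte 1 (42): sum1=176, sum2=55
  after byte 2 (7): sum1=183, sum2=238
  after byte 3 (21): sum1=204, sum2=187
  after byte 4 (136): sum1=85, sum2=17
Checksum = sum2·256 + sum1 = 17·256 + 85 = 4437 = 0x1155.

1155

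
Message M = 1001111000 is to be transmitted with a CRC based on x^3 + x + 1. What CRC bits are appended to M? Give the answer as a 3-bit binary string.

Append 3 zeros: 1001111000000. Divide by 1011 (XOR where the leading bit is 1):
  pos 0: 1001 XOR 1011 = 0010
  pos 2: 1011 XOR 1011 = 0000
  pos 6: 1000 XOR 1011 = 0011
  pos 8: 1100 XOR 1011 = 0111
  pos 9: 1110 XOR 1011 = 0101
Remainder (last 3 bits) = 101. This is the CRC / FCS.

101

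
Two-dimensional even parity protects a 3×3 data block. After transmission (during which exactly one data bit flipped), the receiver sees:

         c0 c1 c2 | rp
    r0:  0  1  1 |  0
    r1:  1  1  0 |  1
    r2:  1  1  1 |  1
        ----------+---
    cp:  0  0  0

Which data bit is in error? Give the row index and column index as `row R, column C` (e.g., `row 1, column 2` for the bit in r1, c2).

row 1, column 1

Recompute each row's even parity and compare to rp:
  r0: data parity 0, sent rp 0 → ok
  r1: data parity 0, sent rp 1 → mismatch
  r2: data parity 1, sent rp 1 → ok
Recompute each column's even parity and compare to cp:
  c0: data parity 0, sent cp 0 → ok
  c1: data parity 1, sent cp 0 → mismatch
  c2: data parity 0, sent cp 0 → ok
Exactly one row (r1) and one column (c1) fail → the flipped bit is at their intersection.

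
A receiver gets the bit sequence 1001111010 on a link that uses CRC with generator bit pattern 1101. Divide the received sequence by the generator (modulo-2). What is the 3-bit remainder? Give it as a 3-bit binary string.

001

Modulo-2 division of 1001111010 by 1101:
  pos 0: 1001 XOR 1101 = 0100
  pos 1: 1001 XOR 1101 = 0100
  pos 2: 1001 XOR 1101 = 0100
  pos 3: 1001 XOR 1101 = 0100
  pos 4: 1000 XOR 1101 = 0101
  pos 5: 1011 XOR 1101 = 0110
  pos 6: 1100 XOR 1101 = 0001
Remainder = 001 (nonzero — an error is detected).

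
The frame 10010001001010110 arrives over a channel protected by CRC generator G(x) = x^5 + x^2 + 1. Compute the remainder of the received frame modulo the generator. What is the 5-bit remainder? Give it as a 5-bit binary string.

00001

Modulo-2 division of 10010001001010110 by 100101:
  pos 0: 100100 XOR 100101 = 000001
  pos 5: 101001 XOR 100101 = 001100
  pos 7: 110001 XOR 100101 = 010100
  pos 8: 101000 XOR 100101 = 001101
  pos 10: 110111 XOR 100101 = 010010
  pos 11: 100100 XOR 100101 = 000001
Remainder = 00001 (nonzero — an error is detected).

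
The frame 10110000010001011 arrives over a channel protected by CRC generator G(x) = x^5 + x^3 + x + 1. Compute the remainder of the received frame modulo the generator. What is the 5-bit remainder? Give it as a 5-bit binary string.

00100

Modulo-2 division of 10110000010001011 by 101011:
  pos 0: 101100 XOR 101011 = 000111
  pos 3: 111000 XOR 101011 = 010011
  pos 4: 100111 XOR 101011 = 001100
  pos 6: 110000 XOR 101011 = 011011
  pos 7: 110110 XOR 101011 = 011101
  pos 8: 111011 XOR 101011 = 010000
  pos 9: 100000 XOR 101011 = 001011
  pos 11: 101111 XOR 101011 = 000100
Remainder = 00100 (nonzero — an error is detected).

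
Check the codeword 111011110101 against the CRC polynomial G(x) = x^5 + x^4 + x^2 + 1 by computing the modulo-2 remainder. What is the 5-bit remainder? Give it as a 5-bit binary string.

Modulo-2 division of 111011110101 by 110101:
  pos 0: 111011 XOR 110101 = 001110
  pos 2: 111011 XOR 110101 = 001110
  pos 4: 111001 XOR 110101 = 001100
  pos 6: 110001 XOR 110101 = 000100
Remainder = 00100 (nonzero — an error is detected).

00100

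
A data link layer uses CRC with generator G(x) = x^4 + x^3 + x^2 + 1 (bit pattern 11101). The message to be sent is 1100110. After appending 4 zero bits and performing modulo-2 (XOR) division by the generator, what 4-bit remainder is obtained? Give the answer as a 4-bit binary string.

0101

Append 4 zeros: 11001100000. Divide by 11101 (XOR where the leading bit is 1):
  pos 0: 11001 XOR 11101 = 00100
  pos 2: 10010 XOR 11101 = 01111
  pos 3: 11110 XOR 11101 = 00011
  pos 6: 11000 XOR 11101 = 00101
Remainder (last 4 bits) = 0101. This is the CRC / FCS.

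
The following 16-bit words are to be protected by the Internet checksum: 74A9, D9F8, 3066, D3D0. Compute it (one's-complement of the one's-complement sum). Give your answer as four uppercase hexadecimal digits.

One's-complement addition (fold any carry out of bit 15 back into bit 0):
  0x74A9 + 0xD9F8 = 0x14EA1 → wrap carry → 0x4EA2
  0x4EA2 + 0x3066 = 0x07F08
  0x7F08 + 0xD3D0 = 0x152D8 → wrap carry → 0x52D9
One's-complement sum = 0x52D9.
Checksum = ~0x52D9 & 0xFFFF = 0xAD26.

AD26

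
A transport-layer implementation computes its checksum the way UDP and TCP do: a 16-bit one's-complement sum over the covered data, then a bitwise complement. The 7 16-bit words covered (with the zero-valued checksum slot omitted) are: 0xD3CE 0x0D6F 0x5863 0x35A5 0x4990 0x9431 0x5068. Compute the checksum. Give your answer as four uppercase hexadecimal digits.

628F

One's-complement addition (fold any carry out of bit 15 back into bit 0):
  0xD3CE + 0x0D6F = 0x0E13D
  0xE13D + 0x5863 = 0x139A0 → wrap carry → 0x39A1
  0x39A1 + 0x35A5 = 0x06F46
  0x6F46 + 0x4990 = 0x0B8D6
  0xB8D6 + 0x9431 = 0x14D07 → wrap carry → 0x4D08
  0x4D08 + 0x5068 = 0x09D70
One's-complement sum = 0x9D70.
Checksum = ~0x9D70 & 0xFFFF = 0x628F.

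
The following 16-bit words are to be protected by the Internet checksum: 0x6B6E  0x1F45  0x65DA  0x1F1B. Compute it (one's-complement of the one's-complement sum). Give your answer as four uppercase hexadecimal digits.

One's-complement addition (fold any carry out of bit 15 back into bit 0):
  0x6B6E + 0x1F45 = 0x08AB3
  0x8AB3 + 0x65DA = 0x0F08D
  0xF08D + 0x1F1B = 0x10FA8 → wrap carry → 0x0FA9
One's-complement sum = 0x0FA9.
Checksum = ~0x0FA9 & 0xFFFF = 0xF056.

F056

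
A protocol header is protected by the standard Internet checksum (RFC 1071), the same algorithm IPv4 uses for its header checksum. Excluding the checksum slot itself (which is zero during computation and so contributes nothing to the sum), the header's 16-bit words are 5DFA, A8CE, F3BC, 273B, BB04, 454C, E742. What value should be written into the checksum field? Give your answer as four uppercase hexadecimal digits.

F6AA

One's-complement addition (fold any carry out of bit 15 back into bit 0):
  0x5DFA + 0xA8CE = 0x106C8 → wrap carry → 0x06C9
  0x06C9 + 0xF3BC = 0x0FA85
  0xFA85 + 0x273B = 0x121C0 → wrap carry → 0x21C1
  0x21C1 + 0xBB04 = 0x0DCC5
  0xDCC5 + 0x454C = 0x12211 → wrap carry → 0x2212
  0x2212 + 0xE742 = 0x10954 → wrap carry → 0x0955
One's-complement sum = 0x0955.
Checksum = ~0x0955 & 0xFFFF = 0xF6AA.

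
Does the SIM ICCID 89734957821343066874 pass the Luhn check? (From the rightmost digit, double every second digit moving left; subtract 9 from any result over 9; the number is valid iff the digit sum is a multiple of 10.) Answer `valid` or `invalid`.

From the right, keep odd positions and double even positions (subtract 9 from any doubled value over 9):
  doubled (positions 2,4,...): 5 3 0 8 2 7 1 8 5 7 → sum 46
  kept (positions 1,3,...): 4 8 6 3 3 2 7 9 3 9 → sum 54
Total = 100.
100 mod 10 = 0, so the number is valid.

valid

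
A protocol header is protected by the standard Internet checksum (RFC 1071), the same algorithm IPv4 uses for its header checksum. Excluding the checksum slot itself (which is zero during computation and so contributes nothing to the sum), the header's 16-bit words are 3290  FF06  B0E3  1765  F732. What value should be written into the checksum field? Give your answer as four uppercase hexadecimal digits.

One's-complement addition (fold any carry out of bit 15 back into bit 0):
  0x3290 + 0xFF06 = 0x13196 → wrap carry → 0x3197
  0x3197 + 0xB0E3 = 0x0E27A
  0xE27A + 0x1765 = 0x0F9DF
  0xF9DF + 0xF732 = 0x1F111 → wrap carry → 0xF112
One's-complement sum = 0xF112.
Checksum = ~0xF112 & 0xFFFF = 0x0EED.

0EED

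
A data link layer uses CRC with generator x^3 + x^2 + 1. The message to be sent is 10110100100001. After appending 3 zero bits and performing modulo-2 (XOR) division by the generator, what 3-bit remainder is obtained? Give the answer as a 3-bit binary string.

Append 3 zeros: 10110100100001000. Divide by 1101 (XOR where the leading bit is 1):
  pos 0: 1011 XOR 1101 = 0110
  pos 1: 1100 XOR 1101 = 0001
  pos 4: 1100 XOR 1101 = 0001
  pos 7: 1100 XOR 1101 = 0001
  pos 10: 1001 XOR 1101 = 0100
  pos 11: 1000 XOR 1101 = 0101
  pos 12: 1010 XOR 1101 = 0111
  pos 13: 1110 XOR 1101 = 0011
Remainder (last 3 bits) = 011. This is the CRC / FCS.

011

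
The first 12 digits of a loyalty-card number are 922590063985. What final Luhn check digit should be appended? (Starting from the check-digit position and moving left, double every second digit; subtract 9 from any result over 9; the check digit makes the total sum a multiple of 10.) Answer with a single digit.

1

Partial digits right→left: 5 8 9 3 6 0 0 9 5 2 2 9
Double every second digit counting from the check-digit position (so the 1st, 3rd, 5th, ... of the partial from the right).
  doubled (with −9 where >9): 1 9 3 0 1 4 → sum 18
  kept as-is: 8 3 0 9 2 9 → sum 31
Total = 18 + 31 = 49.
Check digit = (10 − (49 mod 10)) mod 10 = 1.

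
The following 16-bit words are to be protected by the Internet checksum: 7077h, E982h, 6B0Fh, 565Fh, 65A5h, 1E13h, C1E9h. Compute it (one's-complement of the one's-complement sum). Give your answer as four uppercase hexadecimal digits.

One's-complement addition (fold any carry out of bit 15 back into bit 0):
  0x7077 + 0xE982 = 0x159F9 → wrap carry → 0x59FA
  0x59FA + 0x6B0F = 0x0C509
  0xC509 + 0x565F = 0x11B68 → wrap carry → 0x1B69
  0x1B69 + 0x65A5 = 0x0810E
  0x810E + 0x1E13 = 0x09F21
  0x9F21 + 0xC1E9 = 0x1610A → wrap carry → 0x610B
One's-complement sum = 0x610B.
Checksum = ~0x610B & 0xFFFF = 0x9EF4.

9EF4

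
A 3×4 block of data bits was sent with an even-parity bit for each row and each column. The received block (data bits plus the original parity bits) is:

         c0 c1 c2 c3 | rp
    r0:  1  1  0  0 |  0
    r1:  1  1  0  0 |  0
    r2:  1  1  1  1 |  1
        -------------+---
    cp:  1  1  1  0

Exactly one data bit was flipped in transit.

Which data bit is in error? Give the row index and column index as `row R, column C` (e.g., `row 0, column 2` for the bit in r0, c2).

row 2, column 3

Recompute each row's even parity and compare to rp:
  r0: data parity 0, sent rp 0 → ok
  r1: data parity 0, sent rp 0 → ok
  r2: data parity 0, sent rp 1 → mismatch
Recompute each column's even parity and compare to cp:
  c0: data parity 1, sent cp 1 → ok
  c1: data parity 1, sent cp 1 → ok
  c2: data parity 1, sent cp 1 → ok
  c3: data parity 1, sent cp 0 → mismatch
Exactly one row (r2) and one column (c3) fail → the flipped bit is at their intersection.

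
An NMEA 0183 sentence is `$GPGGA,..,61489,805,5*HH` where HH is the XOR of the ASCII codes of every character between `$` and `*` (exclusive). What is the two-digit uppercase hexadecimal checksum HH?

6C

XOR the ASCII codes of the payload characters:
  'G' = 0x47 → acc = 0x47
  'P' = 0x50 → acc = 0x17
  'G' = 0x47 → acc = 0x50
  'G' = 0x47 → acc = 0x17
  'A' = 0x41 → acc = 0x56
  ',' = 0x2C → acc = 0x7A
  '.' = 0x2E → acc = 0x54
  '.' = 0x2E → acc = 0x7A
  ',' = 0x2C → acc = 0x56
  '6' = 0x36 → acc = 0x60
  '1' = 0x31 → acc = 0x51
  '4' = 0x34 → acc = 0x65
  '8' = 0x38 → acc = 0x5D
  '9' = 0x39 → acc = 0x64
  ',' = 0x2C → acc = 0x48
  '8' = 0x38 → acc = 0x70
  '0' = 0x30 → acc = 0x40
  '5' = 0x35 → acc = 0x75
  ',' = 0x2C → acc = 0x59
  '5' = 0x35 → acc = 0x6C
Checksum = 0x6C.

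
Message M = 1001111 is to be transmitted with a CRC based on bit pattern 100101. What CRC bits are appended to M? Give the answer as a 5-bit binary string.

Append 5 zeros: 100111100000. Divide by 100101 (XOR where the leading bit is 1):
  pos 0: 100111 XOR 100101 = 000010
  pos 4: 101000 XOR 100101 = 001101
  pos 6: 110100 XOR 100101 = 010001
Remainder (last 5 bits) = 10001. This is the CRC / FCS.

10001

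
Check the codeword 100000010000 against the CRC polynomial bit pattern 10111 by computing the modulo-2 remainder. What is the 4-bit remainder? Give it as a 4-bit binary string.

Modulo-2 division of 100000010000 by 10111:
  pos 0: 10000 XOR 10111 = 00111
  pos 2: 11100 XOR 10111 = 01011
  pos 3: 10111 XOR 10111 = 00000
Remainder = 0000 (zero — the frame passes the CRC check).

0000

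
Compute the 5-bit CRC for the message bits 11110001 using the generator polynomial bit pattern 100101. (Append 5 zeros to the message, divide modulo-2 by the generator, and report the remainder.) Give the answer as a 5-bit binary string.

00111

Append 5 zeros: 1111000100000. Divide by 100101 (XOR where the leading bit is 1):
  pos 0: 111100 XOR 100101 = 011001
  pos 1: 110010 XOR 100101 = 010111
  pos 2: 101111 XOR 100101 = 001010
  pos 4: 101000 XOR 100101 = 001101
  pos 6: 110100 XOR 100101 = 010001
  pos 7: 100010 XOR 100101 = 000111
Remainder (last 5 bits) = 00111. This is the CRC / FCS.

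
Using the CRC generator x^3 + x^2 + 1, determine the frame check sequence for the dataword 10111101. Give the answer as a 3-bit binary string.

Append 3 zeros: 10111101000. Divide by 1101 (XOR where the leading bit is 1):
  pos 0: 1011 XOR 1101 = 0110
  pos 1: 1101 XOR 1101 = 0000
  pos 5: 1010 XOR 1101 = 0111
  pos 6: 1110 XOR 1101 = 0011
Remainder (last 3 bits) = 110. This is the CRC / FCS.

110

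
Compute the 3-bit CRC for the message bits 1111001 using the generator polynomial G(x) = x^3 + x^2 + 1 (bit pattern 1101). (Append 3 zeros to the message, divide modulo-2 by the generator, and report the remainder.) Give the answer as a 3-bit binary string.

100

Append 3 zeros: 1111001000. Divide by 1101 (XOR where the leading bit is 1):
  pos 0: 1111 XOR 1101 = 0010
  pos 2: 1000 XOR 1101 = 0101
  pos 3: 1011 XOR 1101 = 0110
  pos 4: 1100 XOR 1101 = 0001
Remainder (last 3 bits) = 100. This is the CRC / FCS.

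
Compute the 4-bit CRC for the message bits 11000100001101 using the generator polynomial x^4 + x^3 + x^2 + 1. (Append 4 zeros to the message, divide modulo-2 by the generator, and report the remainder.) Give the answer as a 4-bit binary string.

1001

Append 4 zeros: 110001000011010000. Divide by 11101 (XOR where the leading bit is 1):
  pos 0: 11000 XOR 11101 = 00101
  pos 2: 10110 XOR 11101 = 01011
  pos 3: 10110 XOR 11101 = 01011
  pos 4: 10110 XOR 11101 = 01011
  pos 5: 10110 XOR 11101 = 01011
  pos 6: 10111 XOR 11101 = 01010
  pos 7: 10101 XOR 11101 = 01000
  pos 8: 10000 XOR 11101 = 01101
  pos 9: 11011 XOR 11101 = 00110
  pos 11: 11000 XOR 11101 = 00101
  pos 13: 10100 XOR 11101 = 01001
Remainder (last 4 bits) = 1001. This is the CRC / FCS.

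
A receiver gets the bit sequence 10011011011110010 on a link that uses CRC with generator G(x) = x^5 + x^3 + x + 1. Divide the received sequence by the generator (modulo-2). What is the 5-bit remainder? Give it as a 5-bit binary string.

Modulo-2 division of 10011011011110010 by 101011:
  pos 0: 100110 XOR 101011 = 001101
  pos 2: 110111 XOR 101011 = 011100
  pos 3: 111000 XOR 101011 = 010011
  pos 4: 100111 XOR 101011 = 001100
  pos 6: 110011 XOR 101011 = 011000
  pos 7: 110001 XOR 101011 = 011010
  pos 8: 110100 XOR 101011 = 011111
  pos 9: 111110 XOR 101011 = 010101
  pos 10: 101011 XOR 101011 = 000000
Remainder = 00000 (zero — the frame passes the CRC check).

00000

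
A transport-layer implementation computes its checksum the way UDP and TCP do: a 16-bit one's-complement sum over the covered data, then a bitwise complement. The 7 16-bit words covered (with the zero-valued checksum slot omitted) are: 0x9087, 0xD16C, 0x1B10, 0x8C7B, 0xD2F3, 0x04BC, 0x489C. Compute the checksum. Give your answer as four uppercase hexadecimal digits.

D633

One's-complement addition (fold any carry out of bit 15 back into bit 0):
  0x9087 + 0xD16C = 0x161F3 → wrap carry → 0x61F4
  0x61F4 + 0x1B10 = 0x07D04
  0x7D04 + 0x8C7B = 0x1097F → wrap carry → 0x0980
  0x0980 + 0xD2F3 = 0x0DC73
  0xDC73 + 0x04BC = 0x0E12F
  0xE12F + 0x489C = 0x129CB → wrap carry → 0x29CC
One's-complement sum = 0x29CC.
Checksum = ~0x29CC & 0xFFFF = 0xD633.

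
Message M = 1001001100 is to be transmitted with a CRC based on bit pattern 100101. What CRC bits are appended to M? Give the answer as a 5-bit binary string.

Append 5 zeros: 100100110000000. Divide by 100101 (XOR where the leading bit is 1):
  pos 0: 100100 XOR 100101 = 000001
  pos 5: 111000 XOR 100101 = 011101
  pos 6: 111010 XOR 100101 = 011111
  pos 7: 111110 XOR 100101 = 011011
  pos 8: 110110 XOR 100101 = 010011
  pos 9: 100110 XOR 100101 = 000011
Remainder (last 5 bits) = 00011. This is the CRC / FCS.

00011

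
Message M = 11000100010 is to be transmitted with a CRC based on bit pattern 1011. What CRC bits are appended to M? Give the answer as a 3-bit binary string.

Append 3 zeros: 11000100010000. Divide by 1011 (XOR where the leading bit is 1):
  pos 0: 1100 XOR 1011 = 0111
  pos 1: 1110 XOR 1011 = 0101
  pos 2: 1011 XOR 1011 = 0000
  pos 9: 1000 XOR 1011 = 0011
Remainder (last 3 bits) = 110. This is the CRC / FCS.

110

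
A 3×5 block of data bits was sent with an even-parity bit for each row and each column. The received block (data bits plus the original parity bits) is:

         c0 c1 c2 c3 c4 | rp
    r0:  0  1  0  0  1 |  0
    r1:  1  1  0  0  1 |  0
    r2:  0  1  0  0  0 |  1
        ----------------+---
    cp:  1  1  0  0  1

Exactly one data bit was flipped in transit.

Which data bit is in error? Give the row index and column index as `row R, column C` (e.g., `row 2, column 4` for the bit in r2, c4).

row 1, column 4

Recompute each row's even parity and compare to rp:
  r0: data parity 0, sent rp 0 → ok
  r1: data parity 1, sent rp 0 → mismatch
  r2: data parity 1, sent rp 1 → ok
Recompute each column's even parity and compare to cp:
  c0: data parity 1, sent cp 1 → ok
  c1: data parity 1, sent cp 1 → ok
  c2: data parity 0, sent cp 0 → ok
  c3: data parity 0, sent cp 0 → ok
  c4: data parity 0, sent cp 1 → mismatch
Exactly one row (r1) and one column (c4) fail → the flipped bit is at their intersection.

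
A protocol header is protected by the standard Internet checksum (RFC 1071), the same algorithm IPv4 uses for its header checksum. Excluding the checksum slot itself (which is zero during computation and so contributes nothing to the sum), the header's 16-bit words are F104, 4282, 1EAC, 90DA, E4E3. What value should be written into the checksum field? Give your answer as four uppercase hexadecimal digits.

One's-complement addition (fold any carry out of bit 15 back into bit 0):
  0xF104 + 0x4282 = 0x13386 → wrap carry → 0x3387
  0x3387 + 0x1EAC = 0x05233
  0x5233 + 0x90DA = 0x0E30D
  0xE30D + 0xE4E3 = 0x1C7F0 → wrap carry → 0xC7F1
One's-complement sum = 0xC7F1.
Checksum = ~0xC7F1 & 0xFFFF = 0x380E.

380E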